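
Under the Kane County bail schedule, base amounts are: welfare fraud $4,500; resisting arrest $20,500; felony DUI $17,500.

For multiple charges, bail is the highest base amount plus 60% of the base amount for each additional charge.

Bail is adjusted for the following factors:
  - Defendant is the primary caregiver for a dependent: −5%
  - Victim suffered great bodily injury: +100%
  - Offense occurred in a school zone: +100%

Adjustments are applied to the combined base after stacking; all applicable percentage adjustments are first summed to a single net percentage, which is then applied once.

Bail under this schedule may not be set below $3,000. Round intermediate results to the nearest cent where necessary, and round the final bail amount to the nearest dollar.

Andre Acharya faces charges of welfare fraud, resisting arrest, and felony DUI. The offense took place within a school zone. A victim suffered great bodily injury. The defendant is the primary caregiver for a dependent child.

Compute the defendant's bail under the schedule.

Base amounts from the schedule: welfare fraud $4,500; resisting arrest $20,500; felony DUI $17,500.
Stacking rule: highest base plus 60% of each additional charge. Highest is resisting arrest at $20,500. Additional: $4,500 × 60% = $2,700; $17,500 × 60% = $10,500. Combined base = $20,500 + $13,200 = $33,700.
Net percentage adjustment: −5% +100% +100% = +195%. $33,700 × 2.95 = $99,415.
$99,415 is at or above the $3,000 minimum.

$99,415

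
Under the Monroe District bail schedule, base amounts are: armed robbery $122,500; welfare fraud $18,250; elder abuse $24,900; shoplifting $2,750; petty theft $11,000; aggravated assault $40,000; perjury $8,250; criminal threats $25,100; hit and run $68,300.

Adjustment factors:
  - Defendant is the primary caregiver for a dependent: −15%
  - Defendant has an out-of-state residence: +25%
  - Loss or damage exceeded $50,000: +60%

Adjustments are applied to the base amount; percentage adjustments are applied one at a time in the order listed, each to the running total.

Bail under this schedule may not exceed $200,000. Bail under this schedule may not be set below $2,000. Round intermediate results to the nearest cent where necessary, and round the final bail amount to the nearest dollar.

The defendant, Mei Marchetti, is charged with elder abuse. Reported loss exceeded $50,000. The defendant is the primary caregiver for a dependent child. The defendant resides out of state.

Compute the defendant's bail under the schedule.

Base amounts from the schedule: elder abuse $24,900.
Single charge. Combined base = $24,900.
Defendant is the primary caregiver for a dependent (−15%): $24,900 × 0.85 = $21,165.
Defendant has an out-of-state residence (+25%): $21,165 × 1.25 = $26,456.25.
Loss or damage exceeded $50,000 (+60%): $26,456.25 × 1.6 = $42,330.
$42,330 is within the $200,000 maximum.
$42,330 is at or above the $2,000 minimum.

$42,330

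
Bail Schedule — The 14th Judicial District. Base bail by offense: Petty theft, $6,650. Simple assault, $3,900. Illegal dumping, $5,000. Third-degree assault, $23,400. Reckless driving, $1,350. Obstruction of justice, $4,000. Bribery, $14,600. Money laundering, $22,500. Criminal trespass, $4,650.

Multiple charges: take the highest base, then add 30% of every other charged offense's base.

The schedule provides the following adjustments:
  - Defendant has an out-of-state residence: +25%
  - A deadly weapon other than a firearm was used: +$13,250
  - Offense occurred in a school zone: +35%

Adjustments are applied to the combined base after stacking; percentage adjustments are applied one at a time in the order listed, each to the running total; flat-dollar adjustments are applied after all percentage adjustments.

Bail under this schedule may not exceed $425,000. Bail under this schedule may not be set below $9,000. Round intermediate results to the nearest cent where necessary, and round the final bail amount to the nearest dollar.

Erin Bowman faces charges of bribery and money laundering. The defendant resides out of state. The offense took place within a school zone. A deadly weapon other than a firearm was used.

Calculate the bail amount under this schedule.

$58,610

Base amounts from the schedule: bribery $14,600; money laundering $22,500.
Stacking rule: highest base plus 30% of each additional charge. Highest is money laundering at $22,500. Additional: $14,600 × 30% = $4,380. Combined base = $22,500 + $4,380 = $26,880.
Defendant has an out-of-state residence (+25%): $26,880 × 1.25 = $33,600.
Offense occurred in a school zone (+35%): $33,600 × 1.35 = $45,360.
A deadly weapon other than a firearm was used (+$13,250 flat): $45,360 + $13,250 = $58,610.
$58,610 is within the $425,000 maximum.
$58,610 is at or above the $9,000 minimum.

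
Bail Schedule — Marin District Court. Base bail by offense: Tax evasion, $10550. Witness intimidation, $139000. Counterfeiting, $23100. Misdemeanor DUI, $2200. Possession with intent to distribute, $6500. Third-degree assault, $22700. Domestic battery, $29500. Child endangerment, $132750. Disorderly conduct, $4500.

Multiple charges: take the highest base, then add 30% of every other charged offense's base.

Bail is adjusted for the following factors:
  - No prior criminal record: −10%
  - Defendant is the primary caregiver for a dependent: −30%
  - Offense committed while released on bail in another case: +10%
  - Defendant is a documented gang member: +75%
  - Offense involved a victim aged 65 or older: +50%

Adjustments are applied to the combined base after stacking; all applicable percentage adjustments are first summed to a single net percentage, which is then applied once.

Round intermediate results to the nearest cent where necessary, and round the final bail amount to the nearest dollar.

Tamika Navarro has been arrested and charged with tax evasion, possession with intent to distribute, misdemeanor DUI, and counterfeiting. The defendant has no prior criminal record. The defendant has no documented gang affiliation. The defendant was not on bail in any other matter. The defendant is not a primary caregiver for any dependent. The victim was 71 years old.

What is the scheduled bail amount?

Base amounts from the schedule: tax evasion $10550; possession with intent to distribute $6500; misdemeanor DUI $2200; counterfeiting $23100.
Stacking rule: highest base plus 30% of each additional charge. Highest is counterfeiting at $23100. Additional: $10550 × 30% = $3165; $6500 × 30% = $1950; $2200 × 30% = $660. Combined base = $23100 + $5775 = $28875.
Net percentage adjustment: −10% +50% = +40%. $28875 × 1.4 = $40425.

$40425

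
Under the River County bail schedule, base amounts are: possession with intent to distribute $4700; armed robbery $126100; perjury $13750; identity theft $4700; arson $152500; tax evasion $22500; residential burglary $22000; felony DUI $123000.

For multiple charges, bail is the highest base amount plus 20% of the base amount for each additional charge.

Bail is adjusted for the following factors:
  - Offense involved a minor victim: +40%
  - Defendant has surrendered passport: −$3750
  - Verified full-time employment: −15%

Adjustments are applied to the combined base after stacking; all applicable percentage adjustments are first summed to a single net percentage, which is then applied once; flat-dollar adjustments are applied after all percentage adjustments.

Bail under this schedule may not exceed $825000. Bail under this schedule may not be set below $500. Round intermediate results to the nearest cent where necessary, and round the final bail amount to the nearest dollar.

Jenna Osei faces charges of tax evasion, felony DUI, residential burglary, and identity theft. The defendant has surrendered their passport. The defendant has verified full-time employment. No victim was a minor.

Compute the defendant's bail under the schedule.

Base amounts from the schedule: tax evasion $22500; felony DUI $123000; residential burglary $22000; identity theft $4700.
Stacking rule: highest base plus 20% of each additional charge. Highest is felony DUI at $123000. Additional: $22500 × 20% = $4500; $22000 × 20% = $4400; $4700 × 20% = $940. Combined base = $123000 + $9840 = $132840.
Verified full-time employment (−15%): $132840 × 0.85 = $112914.
Defendant has surrendered passport (−$3750 flat): $112914 − $3750 = $109164.
$109164 is within the $825000 maximum.
$109164 is at or above the $500 minimum.

$109164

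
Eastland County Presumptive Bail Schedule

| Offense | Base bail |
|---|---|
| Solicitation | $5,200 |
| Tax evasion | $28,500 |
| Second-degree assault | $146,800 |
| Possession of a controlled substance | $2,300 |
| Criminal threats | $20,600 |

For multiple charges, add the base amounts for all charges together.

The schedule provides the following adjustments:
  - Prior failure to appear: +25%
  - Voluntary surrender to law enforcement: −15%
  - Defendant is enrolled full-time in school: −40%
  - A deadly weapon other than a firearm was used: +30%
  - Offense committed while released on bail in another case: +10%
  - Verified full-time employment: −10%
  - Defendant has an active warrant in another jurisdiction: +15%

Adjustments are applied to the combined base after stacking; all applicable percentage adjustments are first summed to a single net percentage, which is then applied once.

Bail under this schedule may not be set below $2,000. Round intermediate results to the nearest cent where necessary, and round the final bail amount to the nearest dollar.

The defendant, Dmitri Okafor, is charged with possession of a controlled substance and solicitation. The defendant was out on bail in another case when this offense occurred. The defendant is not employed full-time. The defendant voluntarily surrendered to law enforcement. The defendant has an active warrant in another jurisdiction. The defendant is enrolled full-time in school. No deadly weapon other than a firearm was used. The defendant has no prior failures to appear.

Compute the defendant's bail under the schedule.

Base amounts from the schedule: possession of a controlled substance $2,300; solicitation $5,200.
Stacking rule: sum of all bases. $2,300 + $5,200 = $7,500.
Net percentage adjustment: −15% −40% +10% +15% = −30%. $7,500 × 0.7 = $5,250.
$5,250 is at or above the $2,000 minimum.

$5,250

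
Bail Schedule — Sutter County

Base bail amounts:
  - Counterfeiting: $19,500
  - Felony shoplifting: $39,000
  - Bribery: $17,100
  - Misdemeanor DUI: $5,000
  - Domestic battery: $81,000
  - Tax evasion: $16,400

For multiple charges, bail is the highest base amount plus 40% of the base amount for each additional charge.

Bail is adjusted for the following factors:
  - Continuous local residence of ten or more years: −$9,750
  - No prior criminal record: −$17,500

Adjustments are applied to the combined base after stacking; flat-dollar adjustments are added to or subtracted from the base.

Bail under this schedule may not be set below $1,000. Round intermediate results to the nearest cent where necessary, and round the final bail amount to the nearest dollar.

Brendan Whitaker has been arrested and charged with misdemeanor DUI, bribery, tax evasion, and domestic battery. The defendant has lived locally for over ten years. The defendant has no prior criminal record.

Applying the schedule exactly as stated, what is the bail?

Base amounts from the schedule: misdemeanor DUI $5,000; bribery $17,100; tax evasion $16,400; domestic battery $81,000.
Stacking rule: highest base plus 40% of each additional charge. Highest is domestic battery at $81,000. Additional: $5,000 × 40% = $2,000; $17,100 × 40% = $6,840; $16,400 × 40% = $6,560. Combined base = $81,000 + $15,400 = $96,400.
Continuous local residence of ten or more years (−$9,750 flat): $96,400 − $9,750 = $86,650.
No prior criminal record (−$17,500 flat): $86,650 − $17,500 = $69,150.
$69,150 is at or above the $1,000 minimum.

$69,150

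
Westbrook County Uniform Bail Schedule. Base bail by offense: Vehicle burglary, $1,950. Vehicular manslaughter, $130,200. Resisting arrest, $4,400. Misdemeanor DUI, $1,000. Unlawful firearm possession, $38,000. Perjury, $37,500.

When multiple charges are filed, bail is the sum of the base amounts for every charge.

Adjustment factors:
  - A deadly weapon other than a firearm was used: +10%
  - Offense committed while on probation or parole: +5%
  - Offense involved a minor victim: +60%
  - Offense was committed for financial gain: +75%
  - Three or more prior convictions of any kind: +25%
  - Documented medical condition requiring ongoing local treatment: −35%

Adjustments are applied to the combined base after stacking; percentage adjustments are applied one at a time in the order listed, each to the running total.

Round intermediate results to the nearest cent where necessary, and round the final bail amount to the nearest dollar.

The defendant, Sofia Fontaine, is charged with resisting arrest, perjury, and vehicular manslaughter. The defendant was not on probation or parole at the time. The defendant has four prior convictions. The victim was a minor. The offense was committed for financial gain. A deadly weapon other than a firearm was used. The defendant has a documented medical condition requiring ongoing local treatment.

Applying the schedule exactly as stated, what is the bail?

Base amounts from the schedule: resisting arrest $4,400; perjury $37,500; vehicular manslaughter $130,200.
Stacking rule: sum of all bases. $4,400 + $37,500 + $130,200 = $172,100.
A deadly weapon other than a firearm was used (+10%): $172,100 × 1.1 = $189,310.
Offense involved a minor victim (+60%): $189,310 × 1.6 = $302,896.
Offense was committed for financial gain (+75%): $302,896 × 1.75 = $530,068.
Three or more prior convictions of any kind (+25%): $530,068 × 1.25 = $662,585.
Documented medical condition requiring ongoing local treatment (−35%): $662,585 × 0.65 = $430,680.25.
Rounded to the nearest dollar: $430,680.

$430,680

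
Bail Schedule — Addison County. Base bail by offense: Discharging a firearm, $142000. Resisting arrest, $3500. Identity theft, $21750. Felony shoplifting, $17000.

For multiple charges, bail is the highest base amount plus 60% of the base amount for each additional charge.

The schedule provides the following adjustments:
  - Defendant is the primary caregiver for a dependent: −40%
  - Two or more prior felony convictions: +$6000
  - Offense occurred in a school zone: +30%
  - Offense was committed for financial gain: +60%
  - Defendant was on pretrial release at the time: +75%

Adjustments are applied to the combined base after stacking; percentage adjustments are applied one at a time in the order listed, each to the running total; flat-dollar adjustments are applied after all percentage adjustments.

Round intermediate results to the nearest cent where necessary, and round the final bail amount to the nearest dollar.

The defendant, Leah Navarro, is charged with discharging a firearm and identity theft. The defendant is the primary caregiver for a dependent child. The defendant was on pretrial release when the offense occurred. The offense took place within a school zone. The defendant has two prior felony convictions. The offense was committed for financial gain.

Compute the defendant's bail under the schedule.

Base amounts from the schedule: discharging a firearm $142000; identity theft $21750.
Stacking rule: highest base plus 60% of each additional charge. Highest is discharging a firearm at $142000. Additional: $21750 × 60% = $13050. Combined base = $142000 + $13050 = $155050.
Defendant is the primary caregiver for a dependent (−40%): $155050 × 0.6 = $93030.
Offense occurred in a school zone (+30%): $93030 × 1.3 = $120939.
Offense was committed for financial gain (+60%): $120939 × 1.6 = $193502.40.
Defendant was on pretrial release at the time (+75%): $193502.40 × 1.75 = $338629.20.
Two or more prior felony convictions (+$6000 flat): $338629.20 + $6000 = $344629.20.
Rounded to the nearest dollar: $344629.

$344629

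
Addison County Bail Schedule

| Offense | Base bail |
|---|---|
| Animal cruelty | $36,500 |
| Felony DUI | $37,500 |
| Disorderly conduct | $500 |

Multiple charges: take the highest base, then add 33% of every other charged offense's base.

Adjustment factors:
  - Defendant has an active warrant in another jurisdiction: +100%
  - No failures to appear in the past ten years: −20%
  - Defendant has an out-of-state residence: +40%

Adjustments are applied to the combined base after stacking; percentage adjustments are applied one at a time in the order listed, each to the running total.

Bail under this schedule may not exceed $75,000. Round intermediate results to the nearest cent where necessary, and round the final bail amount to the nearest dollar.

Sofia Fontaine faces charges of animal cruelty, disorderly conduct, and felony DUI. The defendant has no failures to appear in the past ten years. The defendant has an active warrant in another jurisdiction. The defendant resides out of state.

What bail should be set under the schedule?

$75,000

Base amounts from the schedule: animal cruelty $36,500; disorderly conduct $500; felony DUI $37,500.
Stacking rule: highest base plus 33% of each additional charge. Highest is felony DUI at $37,500. Additional: $36,500 × 33% = $12,045; $500 × 33% = $165. Combined base = $37,500 + $12,210 = $49,710.
Defendant has an active warrant in another jurisdiction (+100%): $49,710 × 2 = $99,420.
No failures to appear in the past ten years (−20%): $99,420 × 0.8 = $79,536.
Defendant has an out-of-state residence (+40%): $79,536 × 1.4 = $111,350.40.
Result $111,350.40 exceeds the maximum of $75,000; bail is capped at $75,000.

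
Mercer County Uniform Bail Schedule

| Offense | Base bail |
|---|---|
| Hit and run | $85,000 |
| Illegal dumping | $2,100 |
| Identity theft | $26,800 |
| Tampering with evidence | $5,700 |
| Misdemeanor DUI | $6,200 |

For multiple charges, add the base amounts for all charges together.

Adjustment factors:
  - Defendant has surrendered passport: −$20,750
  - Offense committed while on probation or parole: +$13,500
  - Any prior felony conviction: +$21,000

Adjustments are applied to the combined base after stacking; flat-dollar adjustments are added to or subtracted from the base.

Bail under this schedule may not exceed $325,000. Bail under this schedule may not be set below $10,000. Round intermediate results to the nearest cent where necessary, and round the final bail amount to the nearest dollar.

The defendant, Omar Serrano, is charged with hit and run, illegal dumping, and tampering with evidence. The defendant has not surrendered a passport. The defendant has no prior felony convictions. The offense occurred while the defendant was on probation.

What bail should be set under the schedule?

Base amounts from the schedule: hit and run $85,000; illegal dumping $2,100; tampering with evidence $5,700.
Stacking rule: sum of all bases. $85,000 + $2,100 + $5,700 = $92,800.
Offense committed while on probation or parole (+$13,500 flat): $92,800 + $13,500 = $106,300.
$106,300 is within the $325,000 maximum.
$106,300 is at or above the $10,000 minimum.

$106,300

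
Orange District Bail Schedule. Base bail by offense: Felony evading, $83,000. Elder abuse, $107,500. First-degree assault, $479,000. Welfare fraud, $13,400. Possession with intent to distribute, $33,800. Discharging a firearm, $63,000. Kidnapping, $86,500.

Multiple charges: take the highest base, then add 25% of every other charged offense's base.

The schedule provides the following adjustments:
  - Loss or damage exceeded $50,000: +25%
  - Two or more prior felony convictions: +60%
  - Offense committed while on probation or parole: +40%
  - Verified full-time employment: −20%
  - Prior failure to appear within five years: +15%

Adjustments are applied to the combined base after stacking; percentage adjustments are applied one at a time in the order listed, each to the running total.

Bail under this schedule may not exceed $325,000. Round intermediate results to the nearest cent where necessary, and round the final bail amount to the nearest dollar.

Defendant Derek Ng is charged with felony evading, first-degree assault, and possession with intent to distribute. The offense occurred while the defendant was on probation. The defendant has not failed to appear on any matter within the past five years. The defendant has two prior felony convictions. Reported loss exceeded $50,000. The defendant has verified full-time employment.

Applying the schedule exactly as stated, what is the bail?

$325,000

Base amounts from the schedule: felony evading $83,000; first-degree assault $479,000; possession with intent to distribute $33,800.
Stacking rule: highest base plus 25% of each additional charge. Highest is first-degree assault at $479,000. Additional: $83,000 × 25% = $20,750; $33,800 × 25% = $8,450. Combined base = $479,000 + $29,200 = $508,200.
Loss or damage exceeded $50,000 (+25%): $508,200 × 1.25 = $635,250.
Two or more prior felony convictions (+60%): $635,250 × 1.6 = $1,016,400.
Offense committed while on probation or parole (+40%): $1,016,400 × 1.4 = $1,422,960.
Verified full-time employment (−20%): $1,422,960 × 0.8 = $1,138,368.
Result $1,138,368 exceeds the maximum of $325,000; bail is capped at $325,000.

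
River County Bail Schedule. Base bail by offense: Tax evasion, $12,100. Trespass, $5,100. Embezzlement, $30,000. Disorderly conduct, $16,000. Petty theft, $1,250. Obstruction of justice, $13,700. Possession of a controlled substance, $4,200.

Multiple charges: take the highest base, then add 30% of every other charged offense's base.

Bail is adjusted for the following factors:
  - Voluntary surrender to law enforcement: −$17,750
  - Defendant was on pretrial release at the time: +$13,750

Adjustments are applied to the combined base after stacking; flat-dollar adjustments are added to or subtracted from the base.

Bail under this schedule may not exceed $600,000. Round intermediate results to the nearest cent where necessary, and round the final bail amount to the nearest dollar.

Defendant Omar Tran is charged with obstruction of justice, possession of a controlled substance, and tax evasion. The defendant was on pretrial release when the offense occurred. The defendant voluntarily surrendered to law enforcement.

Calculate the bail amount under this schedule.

Base amounts from the schedule: obstruction of justice $13,700; possession of a controlled substance $4,200; tax evasion $12,100.
Stacking rule: highest base plus 30% of each additional charge. Highest is obstruction of justice at $13,700. Additional: $4,200 × 30% = $1,260; $12,100 × 30% = $3,630. Combined base = $13,700 + $4,890 = $18,590.
Voluntary surrender to law enforcement (−$17,750 flat): $18,590 − $17,750 = $840.
Defendant was on pretrial release at the time (+$13,750 flat): $840 + $13,750 = $14,590.
$14,590 is within the $600,000 maximum.

$14,590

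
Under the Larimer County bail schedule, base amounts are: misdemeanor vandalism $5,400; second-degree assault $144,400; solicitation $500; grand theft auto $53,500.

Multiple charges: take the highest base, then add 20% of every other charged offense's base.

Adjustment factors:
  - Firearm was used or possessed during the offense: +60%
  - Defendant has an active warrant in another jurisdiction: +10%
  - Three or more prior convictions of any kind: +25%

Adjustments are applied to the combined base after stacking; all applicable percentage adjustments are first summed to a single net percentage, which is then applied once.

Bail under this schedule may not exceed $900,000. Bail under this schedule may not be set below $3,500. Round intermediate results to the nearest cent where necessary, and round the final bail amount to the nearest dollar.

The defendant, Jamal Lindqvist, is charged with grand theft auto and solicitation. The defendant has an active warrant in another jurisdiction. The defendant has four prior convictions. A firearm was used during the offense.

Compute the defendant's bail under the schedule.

$104,520

Base amounts from the schedule: grand theft auto $53,500; solicitation $500.
Stacking rule: highest base plus 20% of each additional charge. Highest is grand theft auto at $53,500. Additional: $500 × 20% = $100. Combined base = $53,500 + $100 = $53,600.
Net percentage adjustment: +60% +10% +25% = +95%. $53,600 × 1.95 = $104,520.
$104,520 is within the $900,000 maximum.
$104,520 is at or above the $3,500 minimum.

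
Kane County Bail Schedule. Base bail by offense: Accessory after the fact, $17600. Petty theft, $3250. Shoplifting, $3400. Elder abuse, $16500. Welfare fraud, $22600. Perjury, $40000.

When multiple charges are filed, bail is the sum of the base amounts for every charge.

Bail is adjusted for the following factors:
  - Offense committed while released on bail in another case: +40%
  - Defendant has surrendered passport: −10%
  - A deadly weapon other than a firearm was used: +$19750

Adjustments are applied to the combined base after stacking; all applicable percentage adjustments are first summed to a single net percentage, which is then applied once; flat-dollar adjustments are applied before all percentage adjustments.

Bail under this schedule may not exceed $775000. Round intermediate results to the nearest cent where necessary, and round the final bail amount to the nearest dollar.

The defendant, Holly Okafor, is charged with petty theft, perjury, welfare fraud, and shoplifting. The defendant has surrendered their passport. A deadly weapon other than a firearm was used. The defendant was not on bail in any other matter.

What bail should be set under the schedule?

Base amounts from the schedule: petty theft $3250; perjury $40000; welfare fraud $22600; shoplifting $3400.
Stacking rule: sum of all bases. $3250 + $40000 + $22600 + $3400 = $69250.
A deadly weapon other than a firearm was used (+$19750 flat): $69250 + $19750 = $89000.
Defendant has surrendered passport (−10%): $89000 × 0.9 = $80100.
$80100 is within the $775000 maximum.

$80100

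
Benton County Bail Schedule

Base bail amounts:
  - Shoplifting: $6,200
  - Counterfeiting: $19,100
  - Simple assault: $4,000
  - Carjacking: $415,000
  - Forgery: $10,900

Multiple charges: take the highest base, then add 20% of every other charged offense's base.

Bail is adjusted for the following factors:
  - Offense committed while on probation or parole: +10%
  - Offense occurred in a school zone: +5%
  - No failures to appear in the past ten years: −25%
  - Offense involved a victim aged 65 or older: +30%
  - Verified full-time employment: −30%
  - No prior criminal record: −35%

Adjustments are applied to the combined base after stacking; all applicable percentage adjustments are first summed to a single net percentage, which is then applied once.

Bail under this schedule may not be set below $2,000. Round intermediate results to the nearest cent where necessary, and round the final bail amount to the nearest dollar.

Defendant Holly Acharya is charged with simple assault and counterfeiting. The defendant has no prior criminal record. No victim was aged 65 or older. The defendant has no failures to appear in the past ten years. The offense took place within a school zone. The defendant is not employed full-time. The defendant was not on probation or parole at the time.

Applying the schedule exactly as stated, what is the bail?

$8,955

Base amounts from the schedule: simple assault $4,000; counterfeiting $19,100.
Stacking rule: highest base plus 20% of each additional charge. Highest is counterfeiting at $19,100. Additional: $4,000 × 20% = $800. Combined base = $19,100 + $800 = $19,900.
Net percentage adjustment: +5% −25% −35% = −55%. $19,900 × 0.45 = $8,955.
$8,955 is at or above the $2,000 minimum.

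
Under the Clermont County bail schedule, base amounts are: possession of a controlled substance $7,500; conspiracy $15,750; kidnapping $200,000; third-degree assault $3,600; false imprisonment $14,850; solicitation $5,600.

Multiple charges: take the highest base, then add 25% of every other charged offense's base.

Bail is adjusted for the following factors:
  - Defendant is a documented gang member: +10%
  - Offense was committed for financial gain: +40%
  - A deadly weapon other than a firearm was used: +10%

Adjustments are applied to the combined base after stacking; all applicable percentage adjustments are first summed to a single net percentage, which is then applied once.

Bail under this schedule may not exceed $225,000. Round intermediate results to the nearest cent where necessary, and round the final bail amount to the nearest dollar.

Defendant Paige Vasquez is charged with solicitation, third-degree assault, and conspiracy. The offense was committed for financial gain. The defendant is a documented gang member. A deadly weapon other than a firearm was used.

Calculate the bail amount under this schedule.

$28,880

Base amounts from the schedule: solicitation $5,600; third-degree assault $3,600; conspiracy $15,750.
Stacking rule: highest base plus 25% of each additional charge. Highest is conspiracy at $15,750. Additional: $5,600 × 25% = $1,400; $3,600 × 25% = $900. Combined base = $15,750 + $2,300 = $18,050.
Net percentage adjustment: +10% +40% +10% = +60%. $18,050 × 1.6 = $28,880.
$28,880 is within the $225,000 maximum.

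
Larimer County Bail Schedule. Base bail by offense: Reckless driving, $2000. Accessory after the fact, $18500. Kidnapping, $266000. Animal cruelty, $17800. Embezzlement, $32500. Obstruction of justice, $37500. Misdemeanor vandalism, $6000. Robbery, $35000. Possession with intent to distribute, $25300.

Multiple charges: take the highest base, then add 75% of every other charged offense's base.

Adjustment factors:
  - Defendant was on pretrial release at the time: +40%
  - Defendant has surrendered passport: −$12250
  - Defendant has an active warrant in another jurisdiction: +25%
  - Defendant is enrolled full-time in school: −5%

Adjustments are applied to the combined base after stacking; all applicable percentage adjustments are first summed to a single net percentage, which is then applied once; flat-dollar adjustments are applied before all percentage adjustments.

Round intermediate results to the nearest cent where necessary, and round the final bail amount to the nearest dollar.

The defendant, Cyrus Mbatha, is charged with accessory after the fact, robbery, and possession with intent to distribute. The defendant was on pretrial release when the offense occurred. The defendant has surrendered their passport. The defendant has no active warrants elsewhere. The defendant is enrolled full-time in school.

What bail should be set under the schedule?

$75060

Base amounts from the schedule: accessory after the fact $18500; robbery $35000; possession with intent to distribute $25300.
Stacking rule: highest base plus 75% of each additional charge. Highest is robbery at $35000. Additional: $18500 × 75% = $13875; $25300 × 75% = $18975. Combined base = $35000 + $32850 = $67850.
Defendant has surrendered passport (−$12250 flat): $67850 − $12250 = $55600.
Net percentage adjustment: +40% −5% = +35%. $55600 × 1.35 = $75060.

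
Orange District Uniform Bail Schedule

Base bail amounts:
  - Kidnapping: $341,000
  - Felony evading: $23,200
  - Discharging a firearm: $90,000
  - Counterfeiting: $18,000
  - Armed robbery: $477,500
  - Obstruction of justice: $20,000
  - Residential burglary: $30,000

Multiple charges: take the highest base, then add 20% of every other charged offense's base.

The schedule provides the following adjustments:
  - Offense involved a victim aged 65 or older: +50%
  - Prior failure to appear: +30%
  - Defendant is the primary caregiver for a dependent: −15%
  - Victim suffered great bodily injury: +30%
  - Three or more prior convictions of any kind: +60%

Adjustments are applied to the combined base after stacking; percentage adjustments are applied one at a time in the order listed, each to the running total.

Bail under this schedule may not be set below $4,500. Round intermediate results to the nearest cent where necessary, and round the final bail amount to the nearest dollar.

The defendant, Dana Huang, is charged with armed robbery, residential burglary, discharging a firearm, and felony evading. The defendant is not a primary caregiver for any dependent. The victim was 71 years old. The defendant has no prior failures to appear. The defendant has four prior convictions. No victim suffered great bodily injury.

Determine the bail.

$1,214,736

Base amounts from the schedule: armed robbery $477,500; residential burglary $30,000; discharging a firearm $90,000; felony evading $23,200.
Stacking rule: highest base plus 20% of each additional charge. Highest is armed robbery at $477,500. Additional: $30,000 × 20% = $6,000; $90,000 × 20% = $18,000; $23,200 × 20% = $4,640. Combined base = $477,500 + $28,640 = $506,140.
Offense involved a victim aged 65 or older (+50%): $506,140 × 1.5 = $759,210.
Three or more prior convictions of any kind (+60%): $759,210 × 1.6 = $1,214,736.
$1,214,736 is at or above the $4,500 minimum.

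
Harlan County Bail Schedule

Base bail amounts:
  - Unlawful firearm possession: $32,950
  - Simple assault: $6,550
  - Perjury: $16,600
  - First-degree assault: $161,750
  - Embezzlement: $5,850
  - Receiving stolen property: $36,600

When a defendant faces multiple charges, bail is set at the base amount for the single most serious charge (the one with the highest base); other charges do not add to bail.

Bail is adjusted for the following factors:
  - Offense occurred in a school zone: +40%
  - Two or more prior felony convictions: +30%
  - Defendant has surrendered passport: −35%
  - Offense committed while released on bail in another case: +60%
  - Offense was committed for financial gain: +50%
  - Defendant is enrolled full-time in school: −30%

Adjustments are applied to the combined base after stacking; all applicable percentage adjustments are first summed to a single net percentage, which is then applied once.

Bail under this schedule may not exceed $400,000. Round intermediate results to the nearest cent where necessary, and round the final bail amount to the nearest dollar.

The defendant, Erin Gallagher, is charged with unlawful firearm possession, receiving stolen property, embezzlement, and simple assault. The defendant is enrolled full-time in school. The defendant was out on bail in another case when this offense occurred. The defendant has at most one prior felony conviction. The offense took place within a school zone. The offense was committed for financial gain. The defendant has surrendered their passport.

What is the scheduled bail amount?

Base amounts from the schedule: unlawful firearm possession $32,950; receiving stolen property $36,600; embezzlement $5,850; simple assault $6,550.
Stacking rule: use the highest base only. Highest is receiving stolen property at $36,600. Combined base = $36,600.
Net percentage adjustment: +40% −35% +60% +50% −30% = +85%. $36,600 × 1.85 = $67,710.
$67,710 is within the $400,000 maximum.

$67,710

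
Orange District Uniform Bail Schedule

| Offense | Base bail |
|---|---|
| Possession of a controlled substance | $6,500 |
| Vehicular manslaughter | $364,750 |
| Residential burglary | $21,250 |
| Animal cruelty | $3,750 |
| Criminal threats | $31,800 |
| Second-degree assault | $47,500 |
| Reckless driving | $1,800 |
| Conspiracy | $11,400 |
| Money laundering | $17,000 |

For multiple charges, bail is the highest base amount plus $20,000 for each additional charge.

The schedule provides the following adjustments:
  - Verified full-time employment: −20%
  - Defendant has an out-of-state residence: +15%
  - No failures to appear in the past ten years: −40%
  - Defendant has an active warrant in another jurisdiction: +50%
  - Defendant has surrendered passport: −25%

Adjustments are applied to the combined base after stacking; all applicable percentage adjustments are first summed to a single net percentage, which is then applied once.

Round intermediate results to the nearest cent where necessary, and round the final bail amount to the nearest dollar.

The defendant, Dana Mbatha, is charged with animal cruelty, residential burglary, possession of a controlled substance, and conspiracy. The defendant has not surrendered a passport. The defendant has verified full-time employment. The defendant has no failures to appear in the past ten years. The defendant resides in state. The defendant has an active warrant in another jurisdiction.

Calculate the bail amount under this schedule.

$73,125

Base amounts from the schedule: animal cruelty $3,750; residential burglary $21,250; possession of a controlled substance $6,500; conspiracy $11,400.
Stacking rule: highest base plus $20,000 per additional charge. Highest is residential burglary at $21,250; 3 additional charges → +$60,000. Combined base = $81,250.
Net percentage adjustment: −20% −40% +50% = −10%. $81,250 × 0.9 = $73,125.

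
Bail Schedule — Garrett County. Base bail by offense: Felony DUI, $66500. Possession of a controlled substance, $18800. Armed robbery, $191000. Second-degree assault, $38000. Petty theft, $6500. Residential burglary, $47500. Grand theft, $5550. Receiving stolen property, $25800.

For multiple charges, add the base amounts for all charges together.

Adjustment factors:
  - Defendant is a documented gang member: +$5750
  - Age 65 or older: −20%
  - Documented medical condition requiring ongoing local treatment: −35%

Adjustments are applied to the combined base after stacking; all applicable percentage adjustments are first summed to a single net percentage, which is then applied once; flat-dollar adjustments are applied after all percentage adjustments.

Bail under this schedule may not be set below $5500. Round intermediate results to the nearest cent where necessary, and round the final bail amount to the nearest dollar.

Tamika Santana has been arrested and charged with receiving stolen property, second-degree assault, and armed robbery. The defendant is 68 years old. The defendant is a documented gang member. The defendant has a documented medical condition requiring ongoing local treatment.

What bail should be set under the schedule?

$120410

Base amounts from the schedule: receiving stolen property $25800; second-degree assault $38000; armed robbery $191000.
Stacking rule: sum of all bases. $25800 + $38000 + $191000 = $254800.
Net percentage adjustment: −20% −35% = −55%. $254800 × 0.45 = $114660.
Defendant is a documented gang member (+$5750 flat): $114660 + $5750 = $120410.
$120410 is at or above the $5500 minimum.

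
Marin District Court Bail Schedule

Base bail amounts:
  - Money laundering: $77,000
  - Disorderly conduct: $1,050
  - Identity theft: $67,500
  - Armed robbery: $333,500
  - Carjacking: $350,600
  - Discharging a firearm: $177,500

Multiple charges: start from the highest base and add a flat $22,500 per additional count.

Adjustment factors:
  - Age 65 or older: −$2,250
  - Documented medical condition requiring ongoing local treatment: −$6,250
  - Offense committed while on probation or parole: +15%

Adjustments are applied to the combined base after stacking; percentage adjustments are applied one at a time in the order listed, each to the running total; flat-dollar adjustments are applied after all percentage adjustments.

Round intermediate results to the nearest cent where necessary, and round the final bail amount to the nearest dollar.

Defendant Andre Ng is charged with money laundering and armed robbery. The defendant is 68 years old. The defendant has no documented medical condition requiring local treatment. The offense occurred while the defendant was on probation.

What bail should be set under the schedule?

Base amounts from the schedule: money laundering $77,000; armed robbery $333,500.
Stacking rule: highest base plus $22,500 per additional charge. Highest is armed robbery at $333,500; 1 additional charge → +$22,500. Combined base = $356,000.
Offense committed while on probation or parole (+15%): $356,000 × 1.15 = $409,400.
Age 65 or older (−$2,250 flat): $409,400 − $2,250 = $407,150.

$407,150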